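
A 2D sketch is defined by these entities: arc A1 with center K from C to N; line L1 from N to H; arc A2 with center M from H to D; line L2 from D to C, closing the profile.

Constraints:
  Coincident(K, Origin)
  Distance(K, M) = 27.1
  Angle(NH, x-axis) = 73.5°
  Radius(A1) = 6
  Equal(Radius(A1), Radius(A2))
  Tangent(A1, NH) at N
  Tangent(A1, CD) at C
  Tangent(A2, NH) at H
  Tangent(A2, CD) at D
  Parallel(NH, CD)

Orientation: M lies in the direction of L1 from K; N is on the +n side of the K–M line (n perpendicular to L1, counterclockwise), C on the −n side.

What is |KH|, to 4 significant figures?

27.76

Tangency of A1 to both parallel lines with radius 6.0 puts N and C at K ± 6.0·n: N = (-5.753, 1.704), C = (5.753, -1.704). Equal radii place H and D the same way about M: H = M + 6.0·n = (1.944, 27.69), D = M − 6.0·n = (13.45, 24.28). Then |KH| = |H − K| = 27.76.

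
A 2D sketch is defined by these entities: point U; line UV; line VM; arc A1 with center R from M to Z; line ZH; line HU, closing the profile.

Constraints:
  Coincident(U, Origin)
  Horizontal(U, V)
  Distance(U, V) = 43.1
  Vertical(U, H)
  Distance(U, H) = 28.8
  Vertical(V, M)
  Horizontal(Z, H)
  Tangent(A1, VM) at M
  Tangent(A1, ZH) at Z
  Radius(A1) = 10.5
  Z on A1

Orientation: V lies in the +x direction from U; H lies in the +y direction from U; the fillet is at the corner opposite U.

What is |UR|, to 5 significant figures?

37.385

U is at the origin; U and V share the same y with |UV| = 43.1 and V on the +x side, so V = (43.100, 0.0000). U and H share the same x with |UH| = 28.8 and H on the +y side, so H = (0.0000, 28.800). The virtual corner opposite U is at (43.100, 28.800). The tangent condition forces RM to be normal to VM and tangency of A1 to ZH means the radius RZ is perpendicular to ZH, with radius 10.5, so the center R sits 10.5 in from both sides at R = (32.600, 18.300). Then |UR| = |R − U| = 37.385.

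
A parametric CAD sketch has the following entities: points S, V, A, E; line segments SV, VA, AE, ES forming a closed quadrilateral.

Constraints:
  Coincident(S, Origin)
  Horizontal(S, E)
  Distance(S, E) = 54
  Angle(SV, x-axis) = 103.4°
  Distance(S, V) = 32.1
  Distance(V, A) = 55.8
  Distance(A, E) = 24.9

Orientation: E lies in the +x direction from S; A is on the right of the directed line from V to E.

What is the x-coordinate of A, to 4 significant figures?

30.91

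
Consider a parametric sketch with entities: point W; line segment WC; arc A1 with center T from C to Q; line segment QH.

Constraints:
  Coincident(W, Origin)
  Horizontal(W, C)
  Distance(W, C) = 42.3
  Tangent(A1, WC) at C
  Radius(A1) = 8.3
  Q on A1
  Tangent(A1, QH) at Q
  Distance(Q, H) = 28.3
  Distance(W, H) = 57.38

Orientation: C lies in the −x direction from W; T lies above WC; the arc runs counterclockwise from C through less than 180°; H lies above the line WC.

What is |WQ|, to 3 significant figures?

36.1

W is at the origin; WC is horizontal with |WC| = 42.3 and C on the −x side, so C = (-42.3, 0.00). Tangency of A1 to WC means the radius TC is perpendicular to WC, so T = C + (0, 8.3) = (-42.3, 8.30). Since TQ ⟂ QH (tangency), |TH| = √(8.3² + 28.3²) = 29.5 regardless of where Q sits on A1. So H lies on both circle(W, 57.38) and circle(T, 29.5); the above-WC intersection is H = (-43.2, 37.8). Q is the foot of the tangent from H: Q = (-34.4, 10.9).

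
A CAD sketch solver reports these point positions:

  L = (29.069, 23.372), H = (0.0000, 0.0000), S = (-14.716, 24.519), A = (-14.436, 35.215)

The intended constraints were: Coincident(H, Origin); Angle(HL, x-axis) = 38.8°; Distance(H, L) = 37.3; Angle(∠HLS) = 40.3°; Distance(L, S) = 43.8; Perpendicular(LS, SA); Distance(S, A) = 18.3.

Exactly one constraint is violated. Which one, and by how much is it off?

Distance(S, A) = 18.3 — off by 7.60.

H = (0.00, 0.00) ✓; HL at 38.80° ✓; |HL| = 37.30 ✓; ∠HLS = 40.30° ✓; |LS| = 43.80 ✓; ∠(LS, SA) = 90.00° ✓; |SA| = 10.70 ✗.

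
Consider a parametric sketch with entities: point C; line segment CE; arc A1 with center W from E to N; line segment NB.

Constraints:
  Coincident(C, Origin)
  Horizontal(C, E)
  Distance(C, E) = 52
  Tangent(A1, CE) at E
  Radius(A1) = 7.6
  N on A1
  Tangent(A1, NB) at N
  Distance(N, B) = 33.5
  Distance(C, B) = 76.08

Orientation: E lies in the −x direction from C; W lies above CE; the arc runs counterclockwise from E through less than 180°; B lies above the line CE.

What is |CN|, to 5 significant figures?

47.334

C is at the origin; CE is horizontal with |CE| = 52.0 and E on the −x side, so E = (-52.000, 0.0000). Since A1 is tangent to CE there, WE ⟂ CE, so W = E + (0, 7.6) = (-52.000, 7.6000). Since WN ⟂ NB (tangency), |WB| = √(7.6² + 33.5²) = 34.351 regardless of where N sits on A1. So B lies on both circle(C, 76.08) and circle(W, 34.351); the above-CE intersection is B = (-65.113, 39.350). N is the foot of the tangent from B: N = (-45.792, 11.983).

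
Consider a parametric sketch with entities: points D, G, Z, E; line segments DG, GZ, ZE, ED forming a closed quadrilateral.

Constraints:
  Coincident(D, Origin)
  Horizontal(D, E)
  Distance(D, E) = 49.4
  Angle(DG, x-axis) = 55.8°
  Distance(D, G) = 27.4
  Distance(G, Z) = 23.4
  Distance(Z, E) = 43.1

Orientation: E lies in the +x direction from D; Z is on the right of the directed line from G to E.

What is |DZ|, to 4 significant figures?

6.409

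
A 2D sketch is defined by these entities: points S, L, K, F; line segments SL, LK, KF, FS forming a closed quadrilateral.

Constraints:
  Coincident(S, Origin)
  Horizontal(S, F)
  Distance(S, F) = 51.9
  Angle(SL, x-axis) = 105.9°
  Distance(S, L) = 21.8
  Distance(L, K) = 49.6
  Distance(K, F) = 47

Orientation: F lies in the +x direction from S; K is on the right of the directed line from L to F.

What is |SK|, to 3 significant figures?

28.0

S is at the origin; S and F share the same y with |SF| = 51.9 and F in +x, so F = (51.9, 0). SL runs at 105.9° with |SL| = 21.8, so L = (-5.97, 21.0). K is determined by |LK| = 49.6 and |KF| = 47.0 together: it lies at the intersection of circle(L, 49.6) and circle(F, 47.0). With |LF| = 61.6, the foot of the radical line on LF is 32.8 from L and the perpendicular offset is √(49.6² − 32.8²) = 37.2. Taking the right-of-LF solution: K = (12.2, -25.2).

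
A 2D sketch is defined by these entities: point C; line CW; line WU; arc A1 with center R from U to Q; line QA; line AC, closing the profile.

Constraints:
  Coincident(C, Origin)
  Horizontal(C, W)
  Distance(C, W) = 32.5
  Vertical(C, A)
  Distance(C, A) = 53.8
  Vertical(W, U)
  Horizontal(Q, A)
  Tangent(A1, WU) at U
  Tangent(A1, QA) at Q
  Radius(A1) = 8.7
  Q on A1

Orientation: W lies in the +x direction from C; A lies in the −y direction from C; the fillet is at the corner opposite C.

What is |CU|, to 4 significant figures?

55.59

C is at the origin; CW is horizontal with |CW| = 32.5 and W on the +x side, so W = (32.50, 0.000). CA is vertical with |CA| = 53.8 and A on the −y side, so A = (0.000, -53.80). The virtual corner opposite C is at (32.50, -53.80). A1 meets WU tangentially, so RU is at right angles to WU and A1 meets QA tangentially, so RQ is at right angles to QA, with radius 8.7, so the center R sits 8.7 in from both sides at R = (23.80, -45.10). That places the tangent points at U = (32.50, -45.10) on WU and Q = (23.80, -53.80) on QA. Then |CU| = |U − C| = 55.59.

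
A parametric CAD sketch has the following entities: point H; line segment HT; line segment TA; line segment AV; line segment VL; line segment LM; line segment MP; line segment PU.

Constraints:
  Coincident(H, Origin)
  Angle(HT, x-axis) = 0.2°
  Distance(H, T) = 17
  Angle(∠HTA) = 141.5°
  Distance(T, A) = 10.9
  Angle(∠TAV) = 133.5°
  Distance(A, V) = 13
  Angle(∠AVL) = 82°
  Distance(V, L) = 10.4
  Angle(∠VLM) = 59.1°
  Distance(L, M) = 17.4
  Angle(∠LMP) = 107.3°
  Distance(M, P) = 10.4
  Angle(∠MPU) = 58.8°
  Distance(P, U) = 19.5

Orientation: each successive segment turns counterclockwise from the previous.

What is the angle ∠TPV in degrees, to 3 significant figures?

74.5°

∠VLM = 59.1° gives LM at -55.9° from the x-axis; with |LM| = 17.4, M = (26.0, 4.84). ∠LMP = 107.3° gives MP at 16.8° from the x-axis; with |MP| = 10.4, P = (35.9, 7.85). Then cos ∠TPV = PT·PV / (|PT||PV|), giving 74.5°.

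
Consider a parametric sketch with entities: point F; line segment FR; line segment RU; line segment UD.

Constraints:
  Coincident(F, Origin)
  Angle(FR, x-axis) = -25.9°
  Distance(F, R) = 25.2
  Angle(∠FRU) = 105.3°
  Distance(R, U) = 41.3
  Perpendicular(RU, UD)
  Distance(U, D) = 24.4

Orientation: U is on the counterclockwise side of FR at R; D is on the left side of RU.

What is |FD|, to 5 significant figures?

47.950

∠FRU = 105.3°, so RU runs at -25.9° + (180° − 105.3°) = 48.800° from the x-axis; with |RU| = 41.3, U = R + 41.3·(cos 48.800°, sin 48.800°) = (49.873, 20.067). RU is perpendicular to UD; with |UD| = 24.4 on the left of RU, D = U + 24.4·(-0.75241, 0.65869) = (31.514, 36.139). Then |FD| = |D − F| = 47.950.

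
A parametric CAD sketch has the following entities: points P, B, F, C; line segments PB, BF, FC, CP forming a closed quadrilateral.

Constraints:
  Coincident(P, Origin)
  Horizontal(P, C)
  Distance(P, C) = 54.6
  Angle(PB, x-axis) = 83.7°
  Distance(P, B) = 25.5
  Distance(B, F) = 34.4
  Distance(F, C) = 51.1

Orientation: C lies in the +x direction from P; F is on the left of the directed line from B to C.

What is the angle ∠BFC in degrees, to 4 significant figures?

82.34°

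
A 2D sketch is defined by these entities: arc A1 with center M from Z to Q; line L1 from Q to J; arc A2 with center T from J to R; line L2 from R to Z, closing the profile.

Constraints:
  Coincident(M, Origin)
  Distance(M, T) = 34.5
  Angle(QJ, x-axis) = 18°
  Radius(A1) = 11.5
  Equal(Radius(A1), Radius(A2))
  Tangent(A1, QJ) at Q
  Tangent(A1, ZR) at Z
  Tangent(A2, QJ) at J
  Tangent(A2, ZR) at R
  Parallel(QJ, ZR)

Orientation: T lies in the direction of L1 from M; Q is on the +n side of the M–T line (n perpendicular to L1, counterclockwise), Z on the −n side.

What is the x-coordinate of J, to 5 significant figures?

29.258

The slot axis is L1's direction at 18.0°, so u = (cos 18.0°, sin 18.0°) = (0.95106, 0.30902) and n = (−sin 18.0°, cos 18.0°) = (-0.30902, 0.95106). M is at the origin and T lies 34.5 along u from M, so T = 34.5·u = (32.811, 10.661). Tangency of A1 to both parallel lines with radius 11.5 puts Q and Z at M ± 11.5·n: Q = (-3.5537, 10.937), Z = (3.5537, -10.937). Equal radii place J and R the same way about T: J = T + 11.5·n = (29.258, 21.598), R = T − 11.5·n = (36.365, -0.27606). So J.x = 29.258.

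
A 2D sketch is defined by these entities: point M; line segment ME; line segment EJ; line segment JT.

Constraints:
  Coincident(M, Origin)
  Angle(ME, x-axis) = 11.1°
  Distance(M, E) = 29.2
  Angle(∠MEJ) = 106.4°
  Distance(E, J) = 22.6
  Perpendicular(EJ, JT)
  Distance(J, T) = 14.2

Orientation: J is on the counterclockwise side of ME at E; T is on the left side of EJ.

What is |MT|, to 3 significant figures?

33.8

M is at the origin; ME runs at 11.1° with length 29.2, so E = 29.2·(cos 11.1°, sin 11.1°) = (28.7, 5.62). ∠MEJ = 106.4°, so EJ runs at 11.1° + (180° − 106.4°) = 84.7° from the x-axis; with |EJ| = 22.6, J = E + 22.6·(cos 84.7°, sin 84.7°) = (30.7, 28.1). EJ ⟂ JT; with |JT| = 14.2 on the left of EJ, T = J + 14.2·(-0.996, 0.0924) = (16.6, 29.4). Then |MT| = |T − M| = 33.8.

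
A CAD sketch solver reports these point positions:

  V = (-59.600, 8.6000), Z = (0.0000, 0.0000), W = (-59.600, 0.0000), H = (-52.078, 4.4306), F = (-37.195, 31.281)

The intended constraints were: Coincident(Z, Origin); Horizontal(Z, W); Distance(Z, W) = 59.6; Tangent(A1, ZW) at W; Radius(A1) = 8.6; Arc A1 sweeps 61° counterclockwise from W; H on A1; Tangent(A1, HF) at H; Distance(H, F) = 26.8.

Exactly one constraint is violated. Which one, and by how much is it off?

Distance(H, F) = 26.8 — off by 3.90.

Z = (0.00, 0.00) ✓; Z.y = 0.00, W.y = 0.00 ✓; |ZW| = 59.60 ✓; ∠(VW, WZ) = 90.00° ✓; |VW| = 8.600 ✓; bearing(V→H) − bearing(V→W) = 61.00° ✓; |VH| = 8.600 ✓; ∠(VH, HF) = 90.00° ✓; |HF| = 30.70 ✗.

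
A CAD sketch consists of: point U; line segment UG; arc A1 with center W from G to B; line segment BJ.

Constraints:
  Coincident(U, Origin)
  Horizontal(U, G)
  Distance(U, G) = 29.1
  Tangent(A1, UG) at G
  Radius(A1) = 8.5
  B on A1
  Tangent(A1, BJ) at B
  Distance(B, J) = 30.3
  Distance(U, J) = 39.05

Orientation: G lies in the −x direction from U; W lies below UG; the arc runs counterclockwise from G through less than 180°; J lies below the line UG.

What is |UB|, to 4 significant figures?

38.07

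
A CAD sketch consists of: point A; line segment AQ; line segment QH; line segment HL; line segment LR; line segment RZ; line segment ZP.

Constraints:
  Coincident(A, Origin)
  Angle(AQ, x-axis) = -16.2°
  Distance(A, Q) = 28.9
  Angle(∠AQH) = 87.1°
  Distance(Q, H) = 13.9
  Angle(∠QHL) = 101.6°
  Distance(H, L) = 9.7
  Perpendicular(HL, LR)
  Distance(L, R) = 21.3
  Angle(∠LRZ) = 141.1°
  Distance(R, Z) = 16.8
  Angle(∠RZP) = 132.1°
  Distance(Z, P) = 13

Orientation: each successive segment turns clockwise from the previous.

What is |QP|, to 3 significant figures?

24.2

A is at the origin; AQ runs at -16.2° with length 28.9, so Q = (27.8, -8.06). ∠AQH = 87.1° gives QH at -109° from the x-axis; with |QH| = 13.9, H = (23.2, -21.2). ∠QHL = 101.6° gives HL at 172° from the x-axis; with |HL| = 9.7, L = (13.6, -19.9). HL ⟂ LR, so LR runs at 82.5°; with |LR| = 21.3, R = (16.4, 1.19). ∠LRZ = 141.1° gives RZ at 43.6° from the x-axis; with |RZ| = 16.8, Z = (28.5, 12.8). ∠RZP = 132.1° gives ZP at -4.30° from the x-axis; with |ZP| = 13.0, P = (41.5, 11.8). Then |QP| = |P − Q| = 24.2.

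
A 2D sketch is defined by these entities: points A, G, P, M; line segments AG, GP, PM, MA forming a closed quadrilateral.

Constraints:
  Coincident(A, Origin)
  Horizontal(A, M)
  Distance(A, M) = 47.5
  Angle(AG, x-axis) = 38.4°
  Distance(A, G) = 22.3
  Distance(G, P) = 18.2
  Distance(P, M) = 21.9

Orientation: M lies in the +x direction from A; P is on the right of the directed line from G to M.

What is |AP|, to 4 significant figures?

25.84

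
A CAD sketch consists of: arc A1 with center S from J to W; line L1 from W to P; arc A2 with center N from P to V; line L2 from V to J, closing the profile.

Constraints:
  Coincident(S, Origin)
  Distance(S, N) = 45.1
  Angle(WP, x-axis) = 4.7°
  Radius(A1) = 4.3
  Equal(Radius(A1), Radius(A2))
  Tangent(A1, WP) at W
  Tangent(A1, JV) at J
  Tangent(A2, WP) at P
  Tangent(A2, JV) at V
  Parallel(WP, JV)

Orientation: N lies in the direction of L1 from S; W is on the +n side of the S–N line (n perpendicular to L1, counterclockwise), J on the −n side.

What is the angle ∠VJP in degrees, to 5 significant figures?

10.796°

The slot axis is L1's direction at 4.7°, so u = (cos 4.7°, sin 4.7°) = (0.99664, 0.081939) and n = (−sin 4.7°, cos 4.7°) = (-0.081939, 0.99664). S is at the origin and N lies 45.1 along u from S, so N = 45.1·u = (44.948, 3.6954). Tangency of A1 to both parallel lines with radius 4.3 puts W and J at S ± 4.3·n: W = (-0.35234, 4.2855), J = (0.35234, -4.2855). Equal radii place P and V the same way about N: P = N + 4.3·n = (44.596, 7.9810), V = N − 4.3·n = (45.301, -0.59011). Then cos ∠VJP = JV·JP / (|JV||JP|), giving 10.796°.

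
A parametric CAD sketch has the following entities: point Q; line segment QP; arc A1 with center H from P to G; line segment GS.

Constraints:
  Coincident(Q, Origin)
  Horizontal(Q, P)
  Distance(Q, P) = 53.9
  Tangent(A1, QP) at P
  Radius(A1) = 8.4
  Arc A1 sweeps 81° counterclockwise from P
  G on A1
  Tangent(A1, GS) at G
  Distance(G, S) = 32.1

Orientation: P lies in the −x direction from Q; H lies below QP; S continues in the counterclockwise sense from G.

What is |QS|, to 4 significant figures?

77.61

Q is at the origin; QP is horizontal with |QP| = 53.9 and P on the −x side, so P = (-53.90, 0.000). A1 meets QP tangentially, so HP is at right angles to QP, so H = P + (0, -8.4) = (-53.90, -8.400). On A1, P sits at bearing 90° from H; an 81° counterclockwise sweep puts G at bearing 171°, so G = H + 8.4·(cos 171°, sin 171°) = (-62.20, -7.086). The tangent condition forces HG to be normal to GS, so GS runs along (−sin 171°, cos 171°); with |GS| = 32.1, S = (-67.22, -38.79). Then |QS| = |S − Q| = 77.61.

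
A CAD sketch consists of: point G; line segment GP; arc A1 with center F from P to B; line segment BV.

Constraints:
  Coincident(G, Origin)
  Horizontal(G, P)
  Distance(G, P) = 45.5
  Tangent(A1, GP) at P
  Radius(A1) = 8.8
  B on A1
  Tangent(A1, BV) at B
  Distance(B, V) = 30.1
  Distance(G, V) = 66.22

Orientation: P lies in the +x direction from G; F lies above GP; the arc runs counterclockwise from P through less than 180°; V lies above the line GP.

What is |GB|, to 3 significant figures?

55.0

G is at the origin; GP is horizontal with |GP| = 45.5 and P on the +x side, so P = (45.5, 0.00). Since A1 is tangent to GP there, FP ⟂ GP, so F = P + (0, 8.8) = (45.5, 8.80). Since FB ⟂ BV (tangency), |FV| = √(8.8² + 30.1²) = 31.4 regardless of where B sits on A1. So V lies on both circle(G, 66.22) and circle(F, 31.4); the above-GP intersection is V = (53.4, 39.1). B is the foot of the tangent from V: B = (54.3, 9.06).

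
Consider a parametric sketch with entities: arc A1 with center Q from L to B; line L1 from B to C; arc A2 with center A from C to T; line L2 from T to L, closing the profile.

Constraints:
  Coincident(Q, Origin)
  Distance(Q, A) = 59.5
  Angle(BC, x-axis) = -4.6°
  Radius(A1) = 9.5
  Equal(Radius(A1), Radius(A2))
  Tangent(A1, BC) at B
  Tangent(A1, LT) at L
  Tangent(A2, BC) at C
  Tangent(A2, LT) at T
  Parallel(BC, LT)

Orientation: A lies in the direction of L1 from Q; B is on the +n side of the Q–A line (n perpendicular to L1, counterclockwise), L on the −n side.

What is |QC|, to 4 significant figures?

60.25

The slot axis is L1's direction at -4.6°, so u = (cos -4.6°, sin -4.6°) = (0.9968, -0.08020) and n = (−sin -4.6°, cos -4.6°) = (0.08020, 0.9968). Q is at the origin and A lies 59.5 along u from Q, so A = 59.5·u = (59.31, -4.772). Tangency of A1 to both parallel lines with radius 9.5 puts B and L at Q ± 9.5·n: B = (0.7619, 9.469), L = (-0.7619, -9.469). Equal radii place C and T the same way about A: C = A + 9.5·n = (60.07, 4.698), T = A − 9.5·n = (58.55, -14.24). Then |QC| = |C − Q| = 60.25.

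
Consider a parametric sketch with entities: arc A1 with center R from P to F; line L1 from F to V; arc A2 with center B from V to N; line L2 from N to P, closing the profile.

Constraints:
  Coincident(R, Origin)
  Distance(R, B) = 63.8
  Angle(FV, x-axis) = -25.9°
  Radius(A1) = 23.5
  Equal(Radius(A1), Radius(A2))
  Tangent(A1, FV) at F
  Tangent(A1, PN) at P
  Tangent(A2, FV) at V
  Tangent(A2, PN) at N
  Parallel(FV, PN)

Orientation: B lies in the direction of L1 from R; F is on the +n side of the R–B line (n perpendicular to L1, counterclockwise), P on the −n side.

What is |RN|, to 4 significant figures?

67.99

The slot axis is L1's direction at -25.9°, so u = (cos -25.9°, sin -25.9°) = (0.8996, -0.4368) and n = (−sin -25.9°, cos -25.9°) = (0.4368, 0.8996). R is at the origin and B lies 63.8 along u from R, so B = 63.8·u = (57.39, -27.87). Tangency of A1 to both parallel lines with radius 23.5 puts F and P at R ± 23.5·n: F = (10.26, 21.14), P = (-10.26, -21.14). Equal radii place V and N the same way about B: V = B + 23.5·n = (67.66, -6.728), N = B − 23.5·n = (47.13, -49.01). Then |RN| = |N − R| = 67.99.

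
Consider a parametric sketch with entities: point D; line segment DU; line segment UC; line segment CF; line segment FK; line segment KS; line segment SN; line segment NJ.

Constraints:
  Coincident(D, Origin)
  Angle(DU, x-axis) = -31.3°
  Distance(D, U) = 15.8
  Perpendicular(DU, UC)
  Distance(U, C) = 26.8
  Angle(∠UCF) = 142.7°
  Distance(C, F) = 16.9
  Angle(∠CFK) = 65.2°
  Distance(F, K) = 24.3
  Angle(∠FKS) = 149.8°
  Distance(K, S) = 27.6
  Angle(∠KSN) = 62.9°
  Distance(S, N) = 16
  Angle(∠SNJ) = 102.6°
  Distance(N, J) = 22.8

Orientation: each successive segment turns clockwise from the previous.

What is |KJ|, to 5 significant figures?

8.7148

D is at the origin; DU runs at -31.3° with length 15.8, so U = (13.500, -8.2084). DU ⟂ UC, so UC runs at -121.30°; with |UC| = 26.8, C = (-0.42266, -31.108). ∠UCF = 142.7° gives CF at -158.60° from the x-axis; with |CF| = 16.9, F = (-16.158, -37.274). ∠CFK = 65.2° gives FK at 86.600° from the x-axis; with |FK| = 24.3, K = (-14.716, -13.017). ∠FKS = 149.8° gives KS at 56.400° from the x-axis; with |KS| = 27.6, S = (0.55725, 9.9715). ∠KSN = 62.9° gives SN at -60.700° from the x-axis; with |SN| = 16.0, N = (8.3874, -3.9816). ∠SNJ = 102.6° gives NJ at -138.10° from the x-axis; with |NJ| = 22.8, J = (-8.5829, -19.208). Then |KJ| = |J − K| = 8.7148.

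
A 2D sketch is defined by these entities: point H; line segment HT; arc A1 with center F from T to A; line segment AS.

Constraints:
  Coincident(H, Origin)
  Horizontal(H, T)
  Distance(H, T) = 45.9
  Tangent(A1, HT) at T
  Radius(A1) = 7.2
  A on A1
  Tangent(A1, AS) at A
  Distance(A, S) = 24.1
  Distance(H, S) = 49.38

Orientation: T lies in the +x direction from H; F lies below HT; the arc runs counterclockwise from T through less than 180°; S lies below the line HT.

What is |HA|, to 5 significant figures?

39.343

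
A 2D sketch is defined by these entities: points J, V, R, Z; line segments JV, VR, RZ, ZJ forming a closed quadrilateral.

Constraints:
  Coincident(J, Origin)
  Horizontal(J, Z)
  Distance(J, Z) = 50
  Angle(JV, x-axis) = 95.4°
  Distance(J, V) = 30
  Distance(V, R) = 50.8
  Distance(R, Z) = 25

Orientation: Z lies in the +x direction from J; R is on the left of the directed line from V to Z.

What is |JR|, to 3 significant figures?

53.8

J is at the origin; JZ is horizontal with |JZ| = 50.0 and Z in +x, so Z = (50.0, 0). JV runs at 95.4° with |JV| = 30.0, so V = (-2.82, 29.9). R is determined by |VR| = 50.8 and |RZ| = 25.0 together: it lies at the intersection of circle(V, 50.8) and circle(Z, 25.0). With |VZ| = 60.7, the foot of the radical line on VZ is 46.5 from V and the perpendicular offset is √(50.8² − 46.5²) = 20.6. Taking the left-of-VZ solution: R = (47.7, 24.9).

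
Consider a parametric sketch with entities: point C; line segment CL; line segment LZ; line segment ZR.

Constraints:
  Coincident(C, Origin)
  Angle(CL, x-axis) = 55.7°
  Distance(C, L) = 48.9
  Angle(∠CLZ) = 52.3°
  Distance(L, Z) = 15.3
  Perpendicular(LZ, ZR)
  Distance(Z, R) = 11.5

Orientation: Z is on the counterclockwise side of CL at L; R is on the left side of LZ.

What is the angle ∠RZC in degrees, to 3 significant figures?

20.7°

C is at the origin; CL runs at 55.7° with length 48.9, so L = 48.9·(cos 55.7°, sin 55.7°) = (27.6, 40.4). ∠CLZ = 52.3°, so LZ runs at 55.7° + (180° − 52.3°) = 183° from the x-axis; with |LZ| = 15.3, Z = L + 15.3·(cos 183°, sin 183°) = (12.3, 39.5). LZ is perpendicular to ZR; with |ZR| = 11.5 on the left of LZ, R = Z + 11.5·(0.0593, -0.998) = (13.0, 28.0). Then cos ∠RZC = ZR·ZC / (|ZR||ZC|), giving 20.7°.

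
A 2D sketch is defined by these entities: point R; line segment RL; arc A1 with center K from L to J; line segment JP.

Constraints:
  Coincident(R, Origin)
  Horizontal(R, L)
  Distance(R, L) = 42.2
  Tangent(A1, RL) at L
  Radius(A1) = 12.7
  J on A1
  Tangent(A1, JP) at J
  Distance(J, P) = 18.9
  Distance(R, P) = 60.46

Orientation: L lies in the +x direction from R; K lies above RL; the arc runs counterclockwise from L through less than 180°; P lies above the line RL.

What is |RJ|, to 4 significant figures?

56.76

Checks: |KJ| = 12.70 ✓; ∠(KJ, JP) = 90.00° ✓; |JP| = 18.90 ✓; |RP| = 60.46 ✓.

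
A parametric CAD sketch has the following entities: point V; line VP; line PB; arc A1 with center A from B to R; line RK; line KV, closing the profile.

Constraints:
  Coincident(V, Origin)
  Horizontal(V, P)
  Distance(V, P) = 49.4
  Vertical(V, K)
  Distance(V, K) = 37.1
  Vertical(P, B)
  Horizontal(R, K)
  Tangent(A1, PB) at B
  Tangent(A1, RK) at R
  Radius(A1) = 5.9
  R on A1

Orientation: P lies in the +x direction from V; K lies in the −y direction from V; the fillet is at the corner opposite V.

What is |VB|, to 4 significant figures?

58.43

V is at the origin; VP is horizontal with |VP| = 49.4 and P on the +x side, so P = (49.40, 0.000). VK is vertical with |VK| = 37.1 and K on the −y side, so K = (0.000, -37.10). The virtual corner opposite V is at (49.40, -37.10). The tangent condition forces AB to be normal to PB and A1 meets RK tangentially, so AR is at right angles to RK, with radius 5.9, so the center A sits 5.9 in from both sides at A = (43.50, -31.20). That places the tangent points at B = (49.40, -31.20) on PB and R = (43.50, -37.10) on RK. Then |VB| = |B − V| = 58.43.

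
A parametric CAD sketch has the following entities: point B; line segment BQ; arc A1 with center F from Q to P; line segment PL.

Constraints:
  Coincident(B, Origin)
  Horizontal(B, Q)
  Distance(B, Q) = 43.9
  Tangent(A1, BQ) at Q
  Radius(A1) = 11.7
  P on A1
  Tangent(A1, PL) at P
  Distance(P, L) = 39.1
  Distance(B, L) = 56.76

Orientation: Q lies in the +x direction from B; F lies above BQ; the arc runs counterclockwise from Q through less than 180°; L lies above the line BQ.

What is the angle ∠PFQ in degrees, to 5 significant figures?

129.46°

Checks: |FP| = 11.70 ✓; ∠(FP, PL) = 90.00° ✓; |PL| = 39.10 ✓; |BL| = 56.76 ✓.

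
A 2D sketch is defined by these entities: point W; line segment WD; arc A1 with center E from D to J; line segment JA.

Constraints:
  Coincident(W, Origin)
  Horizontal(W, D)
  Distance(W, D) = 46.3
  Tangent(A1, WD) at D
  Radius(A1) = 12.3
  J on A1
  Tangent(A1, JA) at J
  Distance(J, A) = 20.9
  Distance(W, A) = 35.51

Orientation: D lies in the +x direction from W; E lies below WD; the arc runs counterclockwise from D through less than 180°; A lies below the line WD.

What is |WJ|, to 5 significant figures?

36.080

W is at the origin; W and D share the same y with |WD| = 46.3 and D on the +x side, so D = (46.300, 0.0000). Tangency of A1 to WD means the radius ED is perpendicular to WD, so E = D + (0, -12.3) = (46.300, -12.300). Since EJ ⟂ JA (tangency), |EA| = √(12.3² + 20.9²) = 24.251 regardless of where J sits on A1. So A lies on both circle(W, 35.51) and circle(E, 24.251); the below-WD intersection is A = (25.479, -24.734). J is the foot of the tangent from A: J = (35.509, -6.3975).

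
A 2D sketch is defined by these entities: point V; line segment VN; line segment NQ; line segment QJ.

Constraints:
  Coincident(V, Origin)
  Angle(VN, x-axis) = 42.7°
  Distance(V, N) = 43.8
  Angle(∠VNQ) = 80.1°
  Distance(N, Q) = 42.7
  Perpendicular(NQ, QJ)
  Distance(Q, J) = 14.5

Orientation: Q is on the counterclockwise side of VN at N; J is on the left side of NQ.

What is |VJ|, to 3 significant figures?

45.4

V is at the origin; VN runs at 42.7° with length 43.8, so N = 43.8·(cos 42.7°, sin 42.7°) = (32.2, 29.7). ∠VNQ = 80.1°, so NQ runs at 42.7° + (180° − 80.1°) = 143° from the x-axis; with |NQ| = 42.7, Q = N + 42.7·(cos 143°, sin 143°) = (-1.73, 55.6). NQ ⟂ QJ; with |QJ| = 14.5 on the left of NQ, J = Q + 14.5·(-0.607, -0.794) = (-10.5, 44.1). Then |VJ| = |J − V| = 45.4.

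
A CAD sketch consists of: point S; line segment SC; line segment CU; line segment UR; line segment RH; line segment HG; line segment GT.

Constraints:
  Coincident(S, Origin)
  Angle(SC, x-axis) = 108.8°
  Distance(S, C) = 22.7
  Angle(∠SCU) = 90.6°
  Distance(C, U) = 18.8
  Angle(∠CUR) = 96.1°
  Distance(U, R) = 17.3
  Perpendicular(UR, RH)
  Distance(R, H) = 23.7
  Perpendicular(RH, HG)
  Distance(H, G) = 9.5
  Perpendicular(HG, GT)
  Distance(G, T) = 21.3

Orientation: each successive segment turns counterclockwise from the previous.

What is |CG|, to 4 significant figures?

11.00

S is at the origin; SC runs at 108.8° with length 22.7, so C = (-7.315, 21.49). ∠SCU = 90.6° gives CU at -161.8° from the x-axis; with |CU| = 18.8, U = (-25.17, 15.62). ∠CUR = 96.1° gives UR at -77.90° from the x-axis; with |UR| = 17.3, R = (-21.55, -1.299). UR ⟂ RH, so RH runs at 12.10°; with |RH| = 23.7, H = (1.625, 3.669). The perpendicularity gives HG at right angles to RH, so HG runs at 102.1°; with |HG| = 9.5, G = (-0.3664, 12.96). Then |CG| = |G − C| = 11.00.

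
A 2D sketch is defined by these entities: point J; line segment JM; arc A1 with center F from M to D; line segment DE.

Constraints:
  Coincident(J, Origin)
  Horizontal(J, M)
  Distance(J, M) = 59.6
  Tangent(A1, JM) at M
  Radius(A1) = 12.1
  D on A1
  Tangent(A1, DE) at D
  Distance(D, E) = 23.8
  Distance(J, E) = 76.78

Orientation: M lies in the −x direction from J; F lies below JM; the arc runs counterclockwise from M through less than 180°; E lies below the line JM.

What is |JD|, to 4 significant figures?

72.92

Checks: |JM| = 59.60 ✓; |FD| = 12.10 ✓; ∠(FD, DE) = 90.00° ✓; |DE| = 23.80 ✓; |JE| = 76.78 ✓.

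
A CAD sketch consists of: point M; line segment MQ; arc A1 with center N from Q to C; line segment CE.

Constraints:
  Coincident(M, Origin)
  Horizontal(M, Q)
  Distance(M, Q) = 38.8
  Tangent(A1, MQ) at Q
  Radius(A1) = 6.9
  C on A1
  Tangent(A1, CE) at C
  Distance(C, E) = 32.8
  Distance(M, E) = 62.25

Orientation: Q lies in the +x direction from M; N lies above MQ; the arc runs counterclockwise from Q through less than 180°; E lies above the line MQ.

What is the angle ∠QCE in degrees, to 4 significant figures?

137.5°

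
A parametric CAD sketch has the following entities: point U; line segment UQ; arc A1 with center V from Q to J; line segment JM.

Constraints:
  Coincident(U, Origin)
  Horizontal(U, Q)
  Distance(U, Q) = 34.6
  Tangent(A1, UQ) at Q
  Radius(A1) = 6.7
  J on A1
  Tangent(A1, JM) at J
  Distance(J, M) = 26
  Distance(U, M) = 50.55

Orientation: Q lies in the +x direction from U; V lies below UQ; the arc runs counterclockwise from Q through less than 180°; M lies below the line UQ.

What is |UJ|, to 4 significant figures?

29.82

Checks: |VJ| = 6.700 ✓; ∠(VJ, JM) = 90.00° ✓; |JM| = 26.00 ✓; |UM| = 50.55 ✓.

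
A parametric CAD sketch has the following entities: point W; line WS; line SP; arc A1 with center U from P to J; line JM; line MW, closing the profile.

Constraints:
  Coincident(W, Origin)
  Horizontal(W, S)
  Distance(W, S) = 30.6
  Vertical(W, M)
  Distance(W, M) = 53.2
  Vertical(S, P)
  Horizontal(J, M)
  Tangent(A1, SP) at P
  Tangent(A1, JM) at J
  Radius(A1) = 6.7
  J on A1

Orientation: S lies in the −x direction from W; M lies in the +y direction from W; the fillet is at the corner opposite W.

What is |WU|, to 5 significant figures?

52.283

W is at the origin; WS is horizontal with |WS| = 30.6 and S on the −x side, so S = (-30.600, 0.0000). WM is vertical with |WM| = 53.2 and M on the +y side, so M = (0.0000, 53.200). The virtual corner opposite W is at (-30.600, 53.200). The tangent condition forces UP to be normal to SP and since A1 is tangent to JM there, UJ ⟂ JM, with radius 6.7, so the center U sits 6.7 in from both sides at U = (-23.900, 46.500). Then |WU| = |U − W| = 52.283.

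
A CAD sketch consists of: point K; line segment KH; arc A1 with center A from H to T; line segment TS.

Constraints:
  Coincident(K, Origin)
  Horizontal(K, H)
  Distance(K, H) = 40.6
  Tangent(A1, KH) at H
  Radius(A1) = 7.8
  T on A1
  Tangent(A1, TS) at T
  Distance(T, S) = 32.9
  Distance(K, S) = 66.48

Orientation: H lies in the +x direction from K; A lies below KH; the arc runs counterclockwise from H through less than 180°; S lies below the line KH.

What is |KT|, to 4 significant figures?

36.52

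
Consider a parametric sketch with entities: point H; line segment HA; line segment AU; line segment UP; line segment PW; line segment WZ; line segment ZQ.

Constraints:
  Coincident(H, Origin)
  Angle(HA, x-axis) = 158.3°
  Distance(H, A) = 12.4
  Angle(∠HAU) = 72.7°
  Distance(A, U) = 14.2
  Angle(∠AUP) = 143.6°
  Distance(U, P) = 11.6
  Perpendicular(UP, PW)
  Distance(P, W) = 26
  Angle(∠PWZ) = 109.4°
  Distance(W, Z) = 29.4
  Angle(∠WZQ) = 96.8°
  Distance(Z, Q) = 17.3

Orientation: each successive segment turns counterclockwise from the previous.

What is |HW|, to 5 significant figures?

16.572

H is at the origin; HA runs at 158.3° with length 12.4, so A = (-11.521, 4.5849). ∠HAU = 72.7° gives AU at -94.400° from the x-axis; with |AU| = 14.2, U = (-12.611, -9.5733). ∠AUP = 143.6° gives UP at -58.000° from the x-axis; with |UP| = 11.6, P = (-6.4636, -19.411). The perpendicularity gives PW at right angles to UP, so PW runs at 32.000°; with |PW| = 26.0, W = (15.586, -5.6327). Then |HW| = |W − H| = 16.572.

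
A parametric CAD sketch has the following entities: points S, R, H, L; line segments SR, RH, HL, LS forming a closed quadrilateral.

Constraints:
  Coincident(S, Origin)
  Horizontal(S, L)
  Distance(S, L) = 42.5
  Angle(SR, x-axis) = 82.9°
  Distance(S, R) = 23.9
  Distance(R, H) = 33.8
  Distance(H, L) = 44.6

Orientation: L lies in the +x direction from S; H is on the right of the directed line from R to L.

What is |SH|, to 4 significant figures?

9.902

Checks: S.y = 0.00, L.y = 0.00 ✓; |RH| = 33.80 ✓; |HL| = 44.60 ✓.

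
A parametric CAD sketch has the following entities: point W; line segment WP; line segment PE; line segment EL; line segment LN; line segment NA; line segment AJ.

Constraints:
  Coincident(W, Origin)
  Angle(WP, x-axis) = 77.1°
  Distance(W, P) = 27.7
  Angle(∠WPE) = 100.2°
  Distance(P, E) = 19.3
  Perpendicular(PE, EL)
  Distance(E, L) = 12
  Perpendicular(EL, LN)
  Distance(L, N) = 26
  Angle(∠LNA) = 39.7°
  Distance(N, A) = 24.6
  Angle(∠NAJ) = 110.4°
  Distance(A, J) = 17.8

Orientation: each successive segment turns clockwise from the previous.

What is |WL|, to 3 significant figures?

28.6

W is at the origin; WP runs at 77.1° with length 27.7, so P = (6.18, 27.0). ∠WPE = 100.2° gives PE at -2.70° from the x-axis; with |PE| = 19.3, E = (25.5, 26.1). The perpendicularity gives EL at right angles to PE, so EL runs at -92.7°; with |EL| = 12.0, L = (24.9, 14.1). Then |WL| = |L − W| = 28.6.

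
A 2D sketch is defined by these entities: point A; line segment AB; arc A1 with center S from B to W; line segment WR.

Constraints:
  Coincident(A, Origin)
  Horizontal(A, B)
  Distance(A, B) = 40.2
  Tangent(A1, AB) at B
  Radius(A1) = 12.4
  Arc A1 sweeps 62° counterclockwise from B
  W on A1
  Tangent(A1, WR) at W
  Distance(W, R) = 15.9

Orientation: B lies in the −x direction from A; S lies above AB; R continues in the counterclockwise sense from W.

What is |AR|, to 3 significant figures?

30.0

A is at the origin; AB is horizontal with |AB| = 40.2 and B on the −x side, so B = (-40.2, 0.00). Since A1 is tangent to AB there, SB ⟂ AB, so S = B + (0, 12.4) = (-40.2, 12.4). On A1, B sits at bearing -90° from S; a 62° counterclockwise sweep puts W at bearing -28°, so W = S + 12.4·(cos -28°, sin -28°) = (-29.3, 6.58). The tangent condition forces SW to be normal to WR, so WR runs along (−sin -28°, cos -28°); with |WR| = 15.9, R = (-21.8, 20.6). Then |AR| = |R − A| = 30.0.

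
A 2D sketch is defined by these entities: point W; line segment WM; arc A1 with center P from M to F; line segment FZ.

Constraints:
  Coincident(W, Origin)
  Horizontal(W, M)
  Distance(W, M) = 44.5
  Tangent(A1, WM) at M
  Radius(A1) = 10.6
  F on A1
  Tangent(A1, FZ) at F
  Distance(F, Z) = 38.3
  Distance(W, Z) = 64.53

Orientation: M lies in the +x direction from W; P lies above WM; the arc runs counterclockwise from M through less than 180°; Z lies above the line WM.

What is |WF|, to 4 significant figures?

56.27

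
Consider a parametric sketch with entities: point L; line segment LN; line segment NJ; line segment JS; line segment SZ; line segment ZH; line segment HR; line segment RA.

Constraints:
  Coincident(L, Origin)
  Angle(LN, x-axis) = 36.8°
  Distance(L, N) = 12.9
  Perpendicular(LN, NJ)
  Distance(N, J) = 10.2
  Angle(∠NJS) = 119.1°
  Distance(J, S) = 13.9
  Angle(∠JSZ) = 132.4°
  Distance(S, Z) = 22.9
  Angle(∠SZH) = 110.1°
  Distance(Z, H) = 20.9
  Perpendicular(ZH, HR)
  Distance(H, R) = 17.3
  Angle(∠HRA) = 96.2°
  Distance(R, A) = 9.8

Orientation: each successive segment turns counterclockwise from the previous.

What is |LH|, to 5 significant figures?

24.282

∠JSZ = 132.4° gives SZ at -124.70° from the x-axis; with |SZ| = 22.9, Z = (-22.592, -4.7946). ∠SZH = 110.1° gives ZH at -54.800° from the x-axis; with |ZH| = 20.9, H = (-10.544, -21.873). Then |LH| = |H − L| = 24.282.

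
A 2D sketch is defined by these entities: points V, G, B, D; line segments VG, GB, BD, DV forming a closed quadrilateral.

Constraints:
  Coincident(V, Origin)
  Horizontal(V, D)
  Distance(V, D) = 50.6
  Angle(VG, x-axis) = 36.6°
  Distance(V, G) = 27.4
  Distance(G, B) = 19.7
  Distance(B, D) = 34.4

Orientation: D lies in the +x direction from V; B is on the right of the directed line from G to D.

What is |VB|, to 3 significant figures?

16.5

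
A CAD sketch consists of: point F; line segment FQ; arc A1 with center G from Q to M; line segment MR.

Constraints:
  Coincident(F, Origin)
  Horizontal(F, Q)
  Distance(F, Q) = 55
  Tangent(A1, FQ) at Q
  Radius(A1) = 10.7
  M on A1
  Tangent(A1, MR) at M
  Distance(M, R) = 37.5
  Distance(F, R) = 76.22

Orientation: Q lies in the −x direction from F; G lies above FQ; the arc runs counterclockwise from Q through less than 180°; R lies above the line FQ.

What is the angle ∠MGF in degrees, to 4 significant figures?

31.17°

F is at the origin; F and Q share the same y with |FQ| = 55.0 and Q on the −x side, so Q = (-55.00, 0.000). A1 meets FQ tangentially, so GQ is at right angles to FQ, so G = Q + (0, 10.7) = (-55.00, 10.70). Since GM ⟂ MR (tangency), |GR| = √(10.7² + 37.5²) = 39.00 regardless of where M sits on A1. So R lies on both circle(F, 76.22) and circle(G, 39.00); the above-FQ intersection is R = (-57.88, 49.59). M is the foot of the tangent from R: M = (-44.96, 14.39).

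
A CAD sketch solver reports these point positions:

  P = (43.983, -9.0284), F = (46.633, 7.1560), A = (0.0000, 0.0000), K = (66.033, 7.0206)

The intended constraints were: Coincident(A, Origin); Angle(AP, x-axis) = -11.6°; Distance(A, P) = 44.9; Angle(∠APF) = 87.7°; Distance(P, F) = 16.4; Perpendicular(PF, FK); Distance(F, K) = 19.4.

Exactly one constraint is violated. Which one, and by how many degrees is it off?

Perpendicular(PF, FK) — off by 8.90°.

A = (0.00, 0.00) ✓; AP at -11.60° ✓; |AP| = 44.90 ✓; ∠APF = 87.70° ✓; |PF| = 16.40 ✓; ∠(PF, FK) = 81.10° ✗; |FK| = 19.40 ✓.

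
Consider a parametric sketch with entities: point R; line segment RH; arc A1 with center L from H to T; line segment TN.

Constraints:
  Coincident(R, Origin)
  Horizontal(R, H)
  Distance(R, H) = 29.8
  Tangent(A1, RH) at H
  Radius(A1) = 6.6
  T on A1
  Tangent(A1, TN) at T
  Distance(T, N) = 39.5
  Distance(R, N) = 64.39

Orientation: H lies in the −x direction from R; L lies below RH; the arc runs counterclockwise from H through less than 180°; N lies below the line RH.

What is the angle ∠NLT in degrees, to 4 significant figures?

80.51°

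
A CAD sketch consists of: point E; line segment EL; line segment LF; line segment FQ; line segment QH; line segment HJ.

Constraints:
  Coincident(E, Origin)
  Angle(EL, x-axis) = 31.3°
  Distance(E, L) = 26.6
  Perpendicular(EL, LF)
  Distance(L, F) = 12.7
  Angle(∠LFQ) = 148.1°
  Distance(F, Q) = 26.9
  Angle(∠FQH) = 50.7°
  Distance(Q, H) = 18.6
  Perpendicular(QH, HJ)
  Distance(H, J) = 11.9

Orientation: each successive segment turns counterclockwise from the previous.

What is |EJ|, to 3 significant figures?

22.6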